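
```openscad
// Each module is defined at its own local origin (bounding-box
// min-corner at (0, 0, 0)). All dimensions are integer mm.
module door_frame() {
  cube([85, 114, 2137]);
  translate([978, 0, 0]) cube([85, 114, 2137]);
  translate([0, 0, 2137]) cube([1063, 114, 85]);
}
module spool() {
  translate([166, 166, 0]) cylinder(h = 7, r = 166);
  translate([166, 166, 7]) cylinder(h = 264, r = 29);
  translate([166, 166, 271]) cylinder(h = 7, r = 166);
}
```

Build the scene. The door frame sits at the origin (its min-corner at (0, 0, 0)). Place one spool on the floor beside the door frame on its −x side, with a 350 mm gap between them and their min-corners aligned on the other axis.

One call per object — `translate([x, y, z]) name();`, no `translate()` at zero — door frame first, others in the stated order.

door_frame();
translate([-682, 0, 0]) spool();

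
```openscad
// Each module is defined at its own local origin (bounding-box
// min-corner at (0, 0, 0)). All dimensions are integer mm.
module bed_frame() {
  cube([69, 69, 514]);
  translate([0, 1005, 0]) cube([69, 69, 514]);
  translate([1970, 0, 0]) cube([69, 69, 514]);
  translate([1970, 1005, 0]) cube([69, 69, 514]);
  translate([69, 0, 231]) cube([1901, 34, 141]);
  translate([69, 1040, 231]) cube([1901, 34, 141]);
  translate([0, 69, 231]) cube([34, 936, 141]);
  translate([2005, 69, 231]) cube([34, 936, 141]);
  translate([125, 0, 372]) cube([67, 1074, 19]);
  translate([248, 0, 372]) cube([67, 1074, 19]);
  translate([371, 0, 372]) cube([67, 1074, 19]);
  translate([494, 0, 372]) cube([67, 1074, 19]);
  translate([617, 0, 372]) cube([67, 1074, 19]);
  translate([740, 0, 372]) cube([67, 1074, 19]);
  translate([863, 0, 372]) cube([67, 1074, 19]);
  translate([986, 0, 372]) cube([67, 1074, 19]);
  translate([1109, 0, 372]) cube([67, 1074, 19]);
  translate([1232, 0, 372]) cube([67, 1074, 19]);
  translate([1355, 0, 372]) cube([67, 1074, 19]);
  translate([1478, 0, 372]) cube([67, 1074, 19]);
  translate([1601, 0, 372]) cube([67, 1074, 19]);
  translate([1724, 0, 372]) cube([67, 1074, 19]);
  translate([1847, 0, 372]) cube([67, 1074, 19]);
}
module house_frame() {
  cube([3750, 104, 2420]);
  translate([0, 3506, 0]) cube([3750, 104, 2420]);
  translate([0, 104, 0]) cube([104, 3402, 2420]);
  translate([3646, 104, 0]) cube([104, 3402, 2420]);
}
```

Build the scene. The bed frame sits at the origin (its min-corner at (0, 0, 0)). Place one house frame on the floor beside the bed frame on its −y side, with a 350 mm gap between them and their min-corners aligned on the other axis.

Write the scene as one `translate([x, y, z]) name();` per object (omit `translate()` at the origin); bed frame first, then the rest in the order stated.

bed_frame();
translate([0, -3960, 0]) house_frame();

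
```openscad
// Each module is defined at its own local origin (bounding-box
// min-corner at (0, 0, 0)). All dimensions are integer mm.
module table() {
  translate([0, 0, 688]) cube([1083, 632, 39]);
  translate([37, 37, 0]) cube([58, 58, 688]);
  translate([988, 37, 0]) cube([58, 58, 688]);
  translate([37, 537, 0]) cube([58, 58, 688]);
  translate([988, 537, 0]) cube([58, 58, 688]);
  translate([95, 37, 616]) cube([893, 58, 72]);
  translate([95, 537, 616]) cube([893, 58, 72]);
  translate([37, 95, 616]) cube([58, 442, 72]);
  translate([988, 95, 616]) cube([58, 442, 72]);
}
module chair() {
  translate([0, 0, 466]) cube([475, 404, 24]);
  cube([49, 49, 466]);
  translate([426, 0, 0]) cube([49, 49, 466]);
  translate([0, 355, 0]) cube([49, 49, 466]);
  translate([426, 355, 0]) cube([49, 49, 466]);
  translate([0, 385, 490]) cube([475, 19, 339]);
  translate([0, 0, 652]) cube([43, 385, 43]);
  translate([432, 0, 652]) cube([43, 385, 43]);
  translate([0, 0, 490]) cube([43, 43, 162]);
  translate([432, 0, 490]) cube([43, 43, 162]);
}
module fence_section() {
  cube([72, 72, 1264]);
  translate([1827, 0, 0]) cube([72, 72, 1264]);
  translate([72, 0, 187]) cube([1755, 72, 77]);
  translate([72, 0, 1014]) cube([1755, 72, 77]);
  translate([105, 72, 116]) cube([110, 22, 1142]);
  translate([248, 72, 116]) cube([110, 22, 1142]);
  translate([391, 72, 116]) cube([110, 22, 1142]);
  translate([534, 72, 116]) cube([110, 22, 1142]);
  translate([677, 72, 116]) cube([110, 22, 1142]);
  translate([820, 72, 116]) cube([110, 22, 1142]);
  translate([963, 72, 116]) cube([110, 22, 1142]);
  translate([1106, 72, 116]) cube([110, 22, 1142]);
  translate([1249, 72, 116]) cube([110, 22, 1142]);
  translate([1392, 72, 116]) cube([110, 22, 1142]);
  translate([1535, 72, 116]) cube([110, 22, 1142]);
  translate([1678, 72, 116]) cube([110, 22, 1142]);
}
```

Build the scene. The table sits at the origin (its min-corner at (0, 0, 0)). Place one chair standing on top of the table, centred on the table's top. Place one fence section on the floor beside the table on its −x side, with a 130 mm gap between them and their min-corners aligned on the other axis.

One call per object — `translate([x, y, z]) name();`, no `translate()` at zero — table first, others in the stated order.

table();
translate([304, 114, 727]) chair();
translate([-2029, 0, 0]) fence_section();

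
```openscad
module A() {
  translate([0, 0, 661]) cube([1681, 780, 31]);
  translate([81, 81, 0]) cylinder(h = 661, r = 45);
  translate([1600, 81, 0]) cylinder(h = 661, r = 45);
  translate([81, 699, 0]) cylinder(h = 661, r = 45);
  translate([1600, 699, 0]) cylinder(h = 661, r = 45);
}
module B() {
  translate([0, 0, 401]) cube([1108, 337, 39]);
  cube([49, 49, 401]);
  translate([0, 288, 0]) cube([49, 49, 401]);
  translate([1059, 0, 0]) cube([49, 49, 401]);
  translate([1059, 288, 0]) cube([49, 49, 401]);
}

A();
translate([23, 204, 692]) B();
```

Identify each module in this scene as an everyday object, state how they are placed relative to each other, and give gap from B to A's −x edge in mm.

A is a table. B is a bench. The bench is on top of the table. The gap from the bench to the table's −x edge is 23 mm.

The bench's min-x is at 23; the table's min-x is 0; gap = 23 mm.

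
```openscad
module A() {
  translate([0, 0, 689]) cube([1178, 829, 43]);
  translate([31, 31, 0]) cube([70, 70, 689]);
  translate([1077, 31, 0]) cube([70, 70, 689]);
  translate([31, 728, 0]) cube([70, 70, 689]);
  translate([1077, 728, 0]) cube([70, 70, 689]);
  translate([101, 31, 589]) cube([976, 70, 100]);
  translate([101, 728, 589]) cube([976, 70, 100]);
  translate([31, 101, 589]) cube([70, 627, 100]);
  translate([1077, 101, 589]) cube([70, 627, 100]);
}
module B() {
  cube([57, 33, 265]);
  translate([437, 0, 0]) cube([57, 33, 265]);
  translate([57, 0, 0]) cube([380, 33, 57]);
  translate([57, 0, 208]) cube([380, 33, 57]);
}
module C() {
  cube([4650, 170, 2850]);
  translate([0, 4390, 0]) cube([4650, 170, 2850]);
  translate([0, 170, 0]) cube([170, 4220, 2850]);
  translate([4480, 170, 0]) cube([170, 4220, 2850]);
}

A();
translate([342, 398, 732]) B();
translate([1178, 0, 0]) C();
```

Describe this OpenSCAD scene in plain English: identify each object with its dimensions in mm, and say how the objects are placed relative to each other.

A is a rectangular dining table. The top is 1178×829×43 mm with its upper surface at z = 732 mm. It stands on four 70×70 mm square legs, each inset 31 mm from the nearest pair of top edges, running from the floor to the underside of the top. Four apron rails, 70 mm thick and 100 mm tall, run between adjacent legs with their top edges flush with the underside of the top and their outer faces flush with the legs' outer faces.

B is a rectangular picture frame lying in the x–z plane (depth along y). The opening is 380 mm wide (x) by 151 mm tall (z), surrounded by a border 57 mm wide on all four sides. The frame is 33 mm deep and is made of two full-height vertical stiles with two horizontal rails fitted between them.

C is a box-shaped house frame (walls only): outside footprint 4650×4560 mm, wall height 2850 mm, wall thickness 170 mm. The two y-facing walls run the full x-width; the two x-facing walls fit between the inner faces of the y-facing walls.

The picture frame is on top of the table, centred. The house frame is against the table's +x side, with their −y faces flush.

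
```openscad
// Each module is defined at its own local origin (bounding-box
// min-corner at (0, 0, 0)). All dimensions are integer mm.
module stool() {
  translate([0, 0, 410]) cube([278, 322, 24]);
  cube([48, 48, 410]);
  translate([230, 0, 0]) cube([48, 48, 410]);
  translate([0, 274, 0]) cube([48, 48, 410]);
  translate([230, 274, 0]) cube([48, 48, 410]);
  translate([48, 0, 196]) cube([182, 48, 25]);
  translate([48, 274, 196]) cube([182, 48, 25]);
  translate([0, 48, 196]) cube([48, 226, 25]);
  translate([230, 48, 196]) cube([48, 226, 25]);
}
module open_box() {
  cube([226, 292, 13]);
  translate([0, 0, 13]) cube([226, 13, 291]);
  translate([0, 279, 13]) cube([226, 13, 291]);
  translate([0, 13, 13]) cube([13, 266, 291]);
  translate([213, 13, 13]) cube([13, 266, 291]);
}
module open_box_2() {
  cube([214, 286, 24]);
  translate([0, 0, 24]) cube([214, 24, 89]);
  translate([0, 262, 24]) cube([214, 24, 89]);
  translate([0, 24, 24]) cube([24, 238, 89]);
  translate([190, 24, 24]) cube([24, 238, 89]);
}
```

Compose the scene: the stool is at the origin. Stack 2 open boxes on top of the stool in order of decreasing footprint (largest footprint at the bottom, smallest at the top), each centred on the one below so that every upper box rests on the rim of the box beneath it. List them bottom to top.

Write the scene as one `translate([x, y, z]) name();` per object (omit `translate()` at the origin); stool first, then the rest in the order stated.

stool();
translate([26, 15, 434]) open_box();
translate([32, 18, 738]) open_box_2();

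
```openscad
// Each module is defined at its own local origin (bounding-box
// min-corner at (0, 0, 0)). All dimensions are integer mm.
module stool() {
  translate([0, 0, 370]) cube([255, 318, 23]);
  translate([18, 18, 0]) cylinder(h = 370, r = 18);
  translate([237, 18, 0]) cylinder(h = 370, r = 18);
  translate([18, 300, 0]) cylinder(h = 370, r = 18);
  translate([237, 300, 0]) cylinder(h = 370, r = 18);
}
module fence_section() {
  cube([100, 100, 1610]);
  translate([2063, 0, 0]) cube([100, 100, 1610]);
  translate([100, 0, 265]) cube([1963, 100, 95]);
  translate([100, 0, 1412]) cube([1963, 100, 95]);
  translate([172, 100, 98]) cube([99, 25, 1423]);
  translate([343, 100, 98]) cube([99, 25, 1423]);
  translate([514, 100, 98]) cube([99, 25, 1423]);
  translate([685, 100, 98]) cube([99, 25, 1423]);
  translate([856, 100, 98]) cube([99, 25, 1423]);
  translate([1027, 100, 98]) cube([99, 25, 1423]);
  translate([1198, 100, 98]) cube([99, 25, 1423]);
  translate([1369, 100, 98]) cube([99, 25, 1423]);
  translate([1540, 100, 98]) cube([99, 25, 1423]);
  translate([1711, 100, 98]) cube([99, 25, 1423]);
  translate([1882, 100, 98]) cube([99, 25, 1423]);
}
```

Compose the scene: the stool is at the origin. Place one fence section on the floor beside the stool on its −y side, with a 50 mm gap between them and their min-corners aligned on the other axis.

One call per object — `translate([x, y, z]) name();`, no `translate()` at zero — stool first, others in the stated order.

stool();
translate([0, -175, 0]) fence_section();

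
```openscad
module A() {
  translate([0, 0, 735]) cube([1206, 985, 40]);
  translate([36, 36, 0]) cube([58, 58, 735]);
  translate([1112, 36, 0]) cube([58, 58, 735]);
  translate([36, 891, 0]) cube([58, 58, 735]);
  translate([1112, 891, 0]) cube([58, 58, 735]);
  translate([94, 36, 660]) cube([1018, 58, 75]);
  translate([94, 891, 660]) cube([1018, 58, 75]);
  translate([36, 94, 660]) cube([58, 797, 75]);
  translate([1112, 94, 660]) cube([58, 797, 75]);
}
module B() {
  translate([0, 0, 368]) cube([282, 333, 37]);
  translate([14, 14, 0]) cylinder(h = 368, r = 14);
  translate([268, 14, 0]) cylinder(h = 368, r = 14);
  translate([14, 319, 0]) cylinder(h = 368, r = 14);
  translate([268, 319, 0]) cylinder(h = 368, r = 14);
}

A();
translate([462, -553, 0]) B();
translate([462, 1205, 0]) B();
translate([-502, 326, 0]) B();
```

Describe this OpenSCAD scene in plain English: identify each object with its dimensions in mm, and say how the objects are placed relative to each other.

A is a rectangular dining table. The top is 1206×985×40 mm with its upper surface at z = 775 mm. It stands on four 58×58 mm square legs, each inset 36 mm from the nearest pair of top edges, running from the floor to the underside of the top. Four apron rails, 58 mm thick and 75 mm tall, run between adjacent legs with their top edges flush with the underside of the top and their outer faces flush with the legs' outer faces.

B is a four-legged stool. The seat is 282×333 mm, 37 mm thick, top at z = 405 mm. It stands on four round legs, each 28 mm in diameter, from z = 0 to the seat underside, each leg's axis is inset half a diameter from the nearest pair of seat edges (so the leg's bounding box is flush with the corner).

Three stools sit around the table at the −y, +y, −x sides.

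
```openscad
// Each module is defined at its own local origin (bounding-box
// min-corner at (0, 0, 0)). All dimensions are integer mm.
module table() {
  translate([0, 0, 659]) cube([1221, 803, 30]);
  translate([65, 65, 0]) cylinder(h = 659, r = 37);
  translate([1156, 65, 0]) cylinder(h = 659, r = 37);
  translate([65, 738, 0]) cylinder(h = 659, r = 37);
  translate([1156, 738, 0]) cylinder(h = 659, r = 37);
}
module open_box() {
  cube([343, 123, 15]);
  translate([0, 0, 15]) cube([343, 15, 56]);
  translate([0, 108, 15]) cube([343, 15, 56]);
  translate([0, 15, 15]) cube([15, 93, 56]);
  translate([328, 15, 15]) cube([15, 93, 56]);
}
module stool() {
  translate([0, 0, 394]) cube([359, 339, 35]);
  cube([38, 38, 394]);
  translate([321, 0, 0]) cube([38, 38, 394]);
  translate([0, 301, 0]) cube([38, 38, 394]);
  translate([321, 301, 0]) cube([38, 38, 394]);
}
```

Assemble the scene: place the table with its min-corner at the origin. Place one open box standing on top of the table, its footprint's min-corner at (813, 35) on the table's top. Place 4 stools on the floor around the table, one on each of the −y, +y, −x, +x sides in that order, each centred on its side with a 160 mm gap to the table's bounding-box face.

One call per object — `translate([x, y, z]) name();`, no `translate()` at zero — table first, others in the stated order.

table();
translate([813, 35, 689]) open_box();
translate([431, -499, 0]) stool();
translate([431, 963, 0]) stool();
translate([-519, 232, 0]) stool();
translate([1381, 232, 0]) stool();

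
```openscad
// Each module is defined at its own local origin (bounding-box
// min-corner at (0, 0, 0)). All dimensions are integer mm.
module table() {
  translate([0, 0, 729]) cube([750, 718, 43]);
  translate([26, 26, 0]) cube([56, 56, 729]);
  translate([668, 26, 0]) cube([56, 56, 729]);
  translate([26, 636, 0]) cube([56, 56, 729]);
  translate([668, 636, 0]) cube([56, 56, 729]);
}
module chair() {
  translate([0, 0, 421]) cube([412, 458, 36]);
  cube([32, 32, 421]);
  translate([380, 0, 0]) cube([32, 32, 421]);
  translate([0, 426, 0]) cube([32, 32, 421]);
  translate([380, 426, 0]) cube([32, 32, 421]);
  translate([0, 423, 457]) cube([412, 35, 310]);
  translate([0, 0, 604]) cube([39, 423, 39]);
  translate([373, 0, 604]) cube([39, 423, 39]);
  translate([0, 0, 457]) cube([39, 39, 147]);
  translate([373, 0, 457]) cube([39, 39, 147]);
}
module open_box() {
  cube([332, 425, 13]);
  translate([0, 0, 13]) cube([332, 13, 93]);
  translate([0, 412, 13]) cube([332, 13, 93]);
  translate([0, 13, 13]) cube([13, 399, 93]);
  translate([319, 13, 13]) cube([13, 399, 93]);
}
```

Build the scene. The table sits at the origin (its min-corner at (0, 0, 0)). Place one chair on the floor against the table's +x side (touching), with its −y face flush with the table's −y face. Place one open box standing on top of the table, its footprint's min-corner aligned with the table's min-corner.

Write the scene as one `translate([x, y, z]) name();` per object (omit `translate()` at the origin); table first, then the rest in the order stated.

table();
translate([750, 0, 0]) chair();
translate([0, 0, 772]) open_box();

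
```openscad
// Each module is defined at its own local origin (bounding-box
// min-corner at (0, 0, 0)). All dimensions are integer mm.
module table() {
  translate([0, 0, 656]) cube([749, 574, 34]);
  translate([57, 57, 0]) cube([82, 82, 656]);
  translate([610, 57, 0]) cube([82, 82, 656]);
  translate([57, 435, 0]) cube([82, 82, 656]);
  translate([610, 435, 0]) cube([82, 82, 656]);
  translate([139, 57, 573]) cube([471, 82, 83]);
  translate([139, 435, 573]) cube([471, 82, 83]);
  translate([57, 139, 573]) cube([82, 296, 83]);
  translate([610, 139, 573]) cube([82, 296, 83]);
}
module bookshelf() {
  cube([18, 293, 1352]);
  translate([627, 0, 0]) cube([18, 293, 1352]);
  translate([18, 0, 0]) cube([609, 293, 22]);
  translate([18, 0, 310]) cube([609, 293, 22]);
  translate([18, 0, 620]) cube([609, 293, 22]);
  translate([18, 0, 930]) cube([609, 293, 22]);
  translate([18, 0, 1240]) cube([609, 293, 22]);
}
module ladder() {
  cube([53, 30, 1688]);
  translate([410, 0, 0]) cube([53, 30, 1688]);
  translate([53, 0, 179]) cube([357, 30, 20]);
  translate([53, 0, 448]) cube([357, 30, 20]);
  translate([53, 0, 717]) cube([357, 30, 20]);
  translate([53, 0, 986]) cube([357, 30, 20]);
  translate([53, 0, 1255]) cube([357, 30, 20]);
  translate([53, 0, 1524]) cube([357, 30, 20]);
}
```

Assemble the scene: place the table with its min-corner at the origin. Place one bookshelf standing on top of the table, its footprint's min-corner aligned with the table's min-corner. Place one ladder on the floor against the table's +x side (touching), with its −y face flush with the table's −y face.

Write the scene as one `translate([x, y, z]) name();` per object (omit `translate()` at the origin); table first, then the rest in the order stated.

table();
translate([0, 0, 690]) bookshelf();
translate([749, 0, 0]) ladder();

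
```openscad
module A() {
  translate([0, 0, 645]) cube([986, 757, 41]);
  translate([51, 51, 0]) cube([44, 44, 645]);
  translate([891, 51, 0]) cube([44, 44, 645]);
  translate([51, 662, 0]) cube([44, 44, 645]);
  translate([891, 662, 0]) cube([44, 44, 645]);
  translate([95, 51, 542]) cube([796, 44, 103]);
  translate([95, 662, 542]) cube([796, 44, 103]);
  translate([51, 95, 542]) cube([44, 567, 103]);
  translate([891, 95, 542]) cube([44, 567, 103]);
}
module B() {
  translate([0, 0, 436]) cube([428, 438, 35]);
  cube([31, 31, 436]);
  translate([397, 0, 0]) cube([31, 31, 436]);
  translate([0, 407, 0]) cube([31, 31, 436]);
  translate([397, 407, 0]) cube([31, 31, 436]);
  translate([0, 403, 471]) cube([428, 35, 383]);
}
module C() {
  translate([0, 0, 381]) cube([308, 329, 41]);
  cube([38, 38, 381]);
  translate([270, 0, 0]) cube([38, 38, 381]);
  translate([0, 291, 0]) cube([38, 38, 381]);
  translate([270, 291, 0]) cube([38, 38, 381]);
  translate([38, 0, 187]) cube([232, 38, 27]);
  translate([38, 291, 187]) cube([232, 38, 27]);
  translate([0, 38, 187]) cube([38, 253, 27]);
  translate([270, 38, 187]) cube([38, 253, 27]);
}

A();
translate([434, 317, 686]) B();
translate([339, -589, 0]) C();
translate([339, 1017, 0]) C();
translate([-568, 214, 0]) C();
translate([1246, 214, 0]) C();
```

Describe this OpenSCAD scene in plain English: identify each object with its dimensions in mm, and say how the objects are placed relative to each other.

A is a table with a 986×757 mm rectangular top, 41 mm thick, top surface at z = 686 mm, supported by four 44×44 mm square legs, each inset 51 mm from the nearest pair of top edges, running from the floor. Four apron rails, 44 mm thick and 103 mm tall, run between adjacent legs with their top edges flush with the underside of the top and their outer faces flush with the legs' outer faces.

B is a chair. The seat is a 428×438×35 mm slab with its top at z = 471 mm, on four 31×31 mm corner legs (flush with the seat edges, standing on z = 0). A flat backrest 35 mm thick, 383 mm tall, spans the full seat width and rises from the seat top along its +y edge, rear face flush with the rear of the seat.

C is a four-legged stool. The seat is 308×329 mm, 41 mm thick, top at z = 422 mm. It stands on four square legs, each 38×38 mm in cross-section, from z = 0 to the seat underside, each flush with a corner of the seat. Four stretchers, 38 mm wide and 27 mm tall, connect adjacent legs with their undersides at z = 187 mm, each running between the inner faces of the legs it joins and aligned with the legs' outer faces on the other axis.

The chair is on top of the table. Four stools sit around the table at the −y, +y, −x, +x sides.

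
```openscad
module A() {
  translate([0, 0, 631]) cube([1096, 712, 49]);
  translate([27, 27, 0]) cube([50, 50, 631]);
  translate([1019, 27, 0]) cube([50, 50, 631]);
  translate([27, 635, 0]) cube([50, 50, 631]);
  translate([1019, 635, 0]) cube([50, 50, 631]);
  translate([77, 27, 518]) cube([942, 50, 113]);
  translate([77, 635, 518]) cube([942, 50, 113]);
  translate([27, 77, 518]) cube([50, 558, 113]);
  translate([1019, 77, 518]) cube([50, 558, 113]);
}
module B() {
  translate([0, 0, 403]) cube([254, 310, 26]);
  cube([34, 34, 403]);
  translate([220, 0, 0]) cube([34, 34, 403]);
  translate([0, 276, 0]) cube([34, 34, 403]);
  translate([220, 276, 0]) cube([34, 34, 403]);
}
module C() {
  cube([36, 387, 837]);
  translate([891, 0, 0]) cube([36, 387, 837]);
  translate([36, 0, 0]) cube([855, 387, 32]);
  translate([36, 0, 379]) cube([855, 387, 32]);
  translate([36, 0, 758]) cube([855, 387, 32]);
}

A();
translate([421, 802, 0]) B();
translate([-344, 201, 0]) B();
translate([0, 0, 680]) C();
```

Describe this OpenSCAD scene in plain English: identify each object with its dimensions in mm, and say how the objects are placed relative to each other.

A is a table: top 1096 mm (x) × 712 mm (y), 49 mm thick, upper face at z = 680 mm, on four 50×50 mm square legs, each inset 27 mm from the nearest pair of top edges, running from z = 0 to the bottom of the top. Four apron rails, 50 mm thick and 113 mm tall, run between adjacent legs with their top edges flush with the underside of the top and their outer faces flush with the legs' outer faces.

B is a four-legged stool. The seat is 254×310 mm, 26 mm thick, top at z = 429 mm. It stands on four square legs, each 34×34 mm in cross-section, from z = 0 to the seat underside, each flush with a corner of the seat.

C is a bookshelf 927 mm wide overall, 387 mm deep and 837 mm tall. The two sides are 36 mm thick vertical panels. 3 horizontal shelves of 32 mm thickness span between the inner faces of the sides; the lowest shelf sits on the floor and shelves are stacked with a clear vertical gap of 347 mm between each pair.

Two stools sit around the table at the +y, −x sides. The bookshelf is on top of the table.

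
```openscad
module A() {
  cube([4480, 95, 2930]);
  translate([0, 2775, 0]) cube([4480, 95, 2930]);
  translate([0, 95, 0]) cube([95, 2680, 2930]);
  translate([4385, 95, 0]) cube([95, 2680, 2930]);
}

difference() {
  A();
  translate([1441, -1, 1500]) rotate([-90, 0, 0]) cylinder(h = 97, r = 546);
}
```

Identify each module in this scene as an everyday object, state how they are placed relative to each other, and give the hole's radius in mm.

A is a house frame. The house frame has a circular hole through its front wall. The hole's radius is 546 mm.

The subtracted cylinder has r = 546 mm.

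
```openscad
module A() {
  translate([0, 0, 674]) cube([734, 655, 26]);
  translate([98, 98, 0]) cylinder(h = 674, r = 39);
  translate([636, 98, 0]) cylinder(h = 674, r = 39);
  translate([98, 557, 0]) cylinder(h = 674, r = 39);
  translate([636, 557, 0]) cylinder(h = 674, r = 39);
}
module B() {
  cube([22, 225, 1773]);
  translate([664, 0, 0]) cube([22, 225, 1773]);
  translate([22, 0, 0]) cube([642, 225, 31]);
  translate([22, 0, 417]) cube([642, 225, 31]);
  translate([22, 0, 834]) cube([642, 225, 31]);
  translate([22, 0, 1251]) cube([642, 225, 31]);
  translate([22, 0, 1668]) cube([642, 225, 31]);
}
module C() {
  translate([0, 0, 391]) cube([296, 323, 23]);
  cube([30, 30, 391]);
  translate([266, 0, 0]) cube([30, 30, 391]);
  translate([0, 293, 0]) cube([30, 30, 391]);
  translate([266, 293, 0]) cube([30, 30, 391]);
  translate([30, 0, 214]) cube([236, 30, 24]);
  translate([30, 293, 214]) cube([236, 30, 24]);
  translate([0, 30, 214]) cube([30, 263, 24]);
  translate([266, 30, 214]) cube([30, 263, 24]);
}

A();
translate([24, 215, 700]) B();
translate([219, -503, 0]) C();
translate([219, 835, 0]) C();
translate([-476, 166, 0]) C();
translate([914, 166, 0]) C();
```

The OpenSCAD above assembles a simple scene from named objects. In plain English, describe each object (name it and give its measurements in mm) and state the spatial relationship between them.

A is a table: top 734 mm (x) × 655 mm (y), 26 mm thick, upper face at z = 700 mm, on four round legs of 78 mm diameter, each leg's bounding box inset 59 mm from the nearest pair of top edges, running from z = 0 to the bottom of the top.

B is an open bookshelf. Two side panels, each 22 mm thick, 225 mm deep and 1773 mm tall, stand 686 mm apart (outside-to-outside). Between them sit 5 shelves, each 31 mm thick and 225 mm deep, spanning the full gap between the sides. The bottom shelf rests on the floor (its underside at z = 0) and the clear gap between one shelf's top and the next shelf's underside is 386 mm.

C is a simple wooden stool: a rectangular seat 296 mm (x) by 323 mm (y), 23 mm thick, top face at z = 414 mm, on four square legs, each 30×30 mm in cross-section. The legs rest on z = 0, each flush with a corner of the seat. Four stretchers, 30 mm wide and 24 mm tall, connect adjacent legs with their undersides at z = 214 mm, each running between the inner faces of the legs it joins and aligned with the legs' outer faces on the other axis.

The bookshelf is on top of the table, centred. Four stools sit around the table at the −y, +y, −x, +x sides.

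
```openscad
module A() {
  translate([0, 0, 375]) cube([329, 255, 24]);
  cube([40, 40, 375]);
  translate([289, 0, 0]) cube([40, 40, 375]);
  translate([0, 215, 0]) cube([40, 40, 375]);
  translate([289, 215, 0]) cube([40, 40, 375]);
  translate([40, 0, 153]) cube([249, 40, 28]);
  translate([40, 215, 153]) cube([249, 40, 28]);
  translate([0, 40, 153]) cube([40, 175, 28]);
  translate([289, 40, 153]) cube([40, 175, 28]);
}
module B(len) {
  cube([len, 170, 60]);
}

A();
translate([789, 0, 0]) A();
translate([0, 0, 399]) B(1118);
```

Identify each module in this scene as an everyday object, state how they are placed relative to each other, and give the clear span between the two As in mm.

Second stool starts at x = 789; first ends at x = 329; clear span = 789 − 329 = 460 mm.

A is a stool. B is a beam. A beam spans the tops of two stools. The clear span between the two stools is 460 mm.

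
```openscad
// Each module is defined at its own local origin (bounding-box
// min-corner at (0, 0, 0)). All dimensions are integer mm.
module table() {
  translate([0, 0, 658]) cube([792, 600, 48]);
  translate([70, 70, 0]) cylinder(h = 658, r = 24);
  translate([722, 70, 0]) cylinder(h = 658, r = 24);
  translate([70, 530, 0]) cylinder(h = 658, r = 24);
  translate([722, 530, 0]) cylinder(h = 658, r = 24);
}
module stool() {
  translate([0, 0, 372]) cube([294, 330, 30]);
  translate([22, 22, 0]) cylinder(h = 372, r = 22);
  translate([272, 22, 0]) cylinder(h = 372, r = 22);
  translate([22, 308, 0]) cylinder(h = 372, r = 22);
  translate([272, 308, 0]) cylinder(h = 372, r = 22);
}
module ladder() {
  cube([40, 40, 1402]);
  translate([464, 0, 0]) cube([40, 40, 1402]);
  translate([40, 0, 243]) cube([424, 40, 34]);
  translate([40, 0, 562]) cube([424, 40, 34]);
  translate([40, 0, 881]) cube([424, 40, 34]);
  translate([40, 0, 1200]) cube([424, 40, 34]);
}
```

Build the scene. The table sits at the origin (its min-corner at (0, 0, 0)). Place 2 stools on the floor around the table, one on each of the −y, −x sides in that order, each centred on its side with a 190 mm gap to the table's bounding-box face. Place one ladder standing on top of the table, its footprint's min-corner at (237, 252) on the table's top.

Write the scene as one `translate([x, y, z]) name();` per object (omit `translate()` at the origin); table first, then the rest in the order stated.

table();
translate([249, -520, 0]) stool();
translate([-484, 135, 0]) stool();
translate([237, 252, 706]) ladder();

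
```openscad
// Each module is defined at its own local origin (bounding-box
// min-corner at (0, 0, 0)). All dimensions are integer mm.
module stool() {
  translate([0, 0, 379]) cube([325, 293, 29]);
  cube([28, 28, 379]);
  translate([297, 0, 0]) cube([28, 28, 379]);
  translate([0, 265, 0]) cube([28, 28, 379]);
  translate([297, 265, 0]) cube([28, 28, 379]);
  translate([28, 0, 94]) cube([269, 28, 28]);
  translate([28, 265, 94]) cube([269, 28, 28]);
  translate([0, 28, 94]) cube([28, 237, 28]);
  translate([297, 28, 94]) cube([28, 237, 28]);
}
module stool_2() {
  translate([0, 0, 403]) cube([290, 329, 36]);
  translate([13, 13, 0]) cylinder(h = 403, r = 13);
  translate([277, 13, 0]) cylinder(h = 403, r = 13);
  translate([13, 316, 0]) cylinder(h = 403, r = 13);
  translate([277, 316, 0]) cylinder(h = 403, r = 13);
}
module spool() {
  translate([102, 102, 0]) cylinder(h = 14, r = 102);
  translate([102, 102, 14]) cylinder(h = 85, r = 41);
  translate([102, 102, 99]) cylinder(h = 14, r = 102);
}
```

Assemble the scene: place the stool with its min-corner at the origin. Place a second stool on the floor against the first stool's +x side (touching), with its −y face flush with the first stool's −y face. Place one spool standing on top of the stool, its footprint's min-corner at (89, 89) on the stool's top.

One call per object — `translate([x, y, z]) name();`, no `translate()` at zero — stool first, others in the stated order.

stool();
translate([325, 0, 0]) stool_2();
translate([89, 89, 408]) spool();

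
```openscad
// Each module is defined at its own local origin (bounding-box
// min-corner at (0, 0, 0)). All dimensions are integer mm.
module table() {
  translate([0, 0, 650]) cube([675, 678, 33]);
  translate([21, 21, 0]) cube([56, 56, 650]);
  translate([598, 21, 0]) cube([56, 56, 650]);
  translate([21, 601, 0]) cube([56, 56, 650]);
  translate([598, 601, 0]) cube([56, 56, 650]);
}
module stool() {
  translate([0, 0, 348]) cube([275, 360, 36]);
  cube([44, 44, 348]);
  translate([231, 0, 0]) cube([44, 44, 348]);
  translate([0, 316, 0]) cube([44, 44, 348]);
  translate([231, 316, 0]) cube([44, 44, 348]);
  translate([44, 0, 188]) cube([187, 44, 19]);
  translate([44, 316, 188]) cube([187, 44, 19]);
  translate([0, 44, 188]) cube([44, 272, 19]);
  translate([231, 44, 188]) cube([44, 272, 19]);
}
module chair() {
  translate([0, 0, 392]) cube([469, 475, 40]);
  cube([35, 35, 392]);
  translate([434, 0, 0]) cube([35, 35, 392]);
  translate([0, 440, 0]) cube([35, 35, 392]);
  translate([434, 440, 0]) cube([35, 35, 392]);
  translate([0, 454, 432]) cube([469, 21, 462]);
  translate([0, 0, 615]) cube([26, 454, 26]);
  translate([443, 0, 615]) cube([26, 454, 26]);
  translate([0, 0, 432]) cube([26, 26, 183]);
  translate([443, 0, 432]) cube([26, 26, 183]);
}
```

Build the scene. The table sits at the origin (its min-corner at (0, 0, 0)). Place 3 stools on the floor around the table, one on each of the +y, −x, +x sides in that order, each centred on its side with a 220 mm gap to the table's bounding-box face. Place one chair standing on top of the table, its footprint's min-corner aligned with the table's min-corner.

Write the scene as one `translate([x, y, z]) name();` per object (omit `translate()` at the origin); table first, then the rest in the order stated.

table();
translate([200, 898, 0]) stool();
translate([-495, 159, 0]) stool();
translate([895, 159, 0]) stool();
translate([0, 0, 683]) chair();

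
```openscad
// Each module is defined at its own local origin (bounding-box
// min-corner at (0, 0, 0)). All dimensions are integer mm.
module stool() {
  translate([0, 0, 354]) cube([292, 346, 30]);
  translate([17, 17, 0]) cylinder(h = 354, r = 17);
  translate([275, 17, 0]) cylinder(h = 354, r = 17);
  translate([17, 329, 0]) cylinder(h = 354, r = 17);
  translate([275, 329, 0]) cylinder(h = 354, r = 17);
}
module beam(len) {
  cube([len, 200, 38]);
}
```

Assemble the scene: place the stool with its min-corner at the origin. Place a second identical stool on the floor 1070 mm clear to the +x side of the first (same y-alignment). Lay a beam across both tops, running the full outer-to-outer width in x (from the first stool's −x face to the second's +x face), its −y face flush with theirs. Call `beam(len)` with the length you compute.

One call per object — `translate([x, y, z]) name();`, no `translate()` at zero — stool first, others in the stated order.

stool();
translate([1362, 0, 0]) stool();
translate([0, 0, 384]) beam(1654);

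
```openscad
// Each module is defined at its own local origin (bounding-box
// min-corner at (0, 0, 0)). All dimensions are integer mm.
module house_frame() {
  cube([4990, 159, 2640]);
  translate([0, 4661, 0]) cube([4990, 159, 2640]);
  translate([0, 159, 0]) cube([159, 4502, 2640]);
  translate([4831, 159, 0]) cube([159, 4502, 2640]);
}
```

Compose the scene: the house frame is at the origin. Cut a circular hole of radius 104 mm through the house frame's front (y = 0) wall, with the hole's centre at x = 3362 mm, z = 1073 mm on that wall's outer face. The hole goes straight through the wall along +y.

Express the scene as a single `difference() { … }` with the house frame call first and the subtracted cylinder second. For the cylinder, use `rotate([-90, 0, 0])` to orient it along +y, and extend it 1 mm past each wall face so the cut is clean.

difference() {
  house_frame();
  translate([3362, -1, 1073]) rotate([-90, 0, 0]) cylinder(h = 161, r = 104);
}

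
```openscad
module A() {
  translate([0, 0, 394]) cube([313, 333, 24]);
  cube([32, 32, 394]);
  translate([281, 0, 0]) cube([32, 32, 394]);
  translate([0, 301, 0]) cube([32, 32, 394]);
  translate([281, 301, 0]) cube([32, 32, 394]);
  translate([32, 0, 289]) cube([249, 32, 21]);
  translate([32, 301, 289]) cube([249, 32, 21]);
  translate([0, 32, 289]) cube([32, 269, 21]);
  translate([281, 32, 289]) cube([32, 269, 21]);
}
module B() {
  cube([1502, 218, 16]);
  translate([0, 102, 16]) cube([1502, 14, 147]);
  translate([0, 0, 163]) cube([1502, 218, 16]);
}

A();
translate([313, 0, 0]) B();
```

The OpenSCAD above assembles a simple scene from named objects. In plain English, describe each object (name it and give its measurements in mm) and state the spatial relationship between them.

A is a four-legged stool. The seat is 313×333 mm, 24 mm thick, top at z = 418 mm. It stands on four square legs, each 32×32 mm in cross-section, from z = 0 to the seat underside, each flush with a corner of the seat. Four stretchers, 32 mm wide and 21 mm tall, connect adjacent legs with their undersides at z = 289 mm, each running between the inner faces of the legs it joins and aligned with the legs' outer faces on the other axis.

B is an I-beam lying along x, 1502 mm long. Overall section height 179 mm. Two flanges 218 mm wide (y) and 16 mm thick, one on the floor and one at the top; a web 14 mm thick runs between them, centred on the flange width.

The I-beam is against the stool's +x side, with their −y faces flush.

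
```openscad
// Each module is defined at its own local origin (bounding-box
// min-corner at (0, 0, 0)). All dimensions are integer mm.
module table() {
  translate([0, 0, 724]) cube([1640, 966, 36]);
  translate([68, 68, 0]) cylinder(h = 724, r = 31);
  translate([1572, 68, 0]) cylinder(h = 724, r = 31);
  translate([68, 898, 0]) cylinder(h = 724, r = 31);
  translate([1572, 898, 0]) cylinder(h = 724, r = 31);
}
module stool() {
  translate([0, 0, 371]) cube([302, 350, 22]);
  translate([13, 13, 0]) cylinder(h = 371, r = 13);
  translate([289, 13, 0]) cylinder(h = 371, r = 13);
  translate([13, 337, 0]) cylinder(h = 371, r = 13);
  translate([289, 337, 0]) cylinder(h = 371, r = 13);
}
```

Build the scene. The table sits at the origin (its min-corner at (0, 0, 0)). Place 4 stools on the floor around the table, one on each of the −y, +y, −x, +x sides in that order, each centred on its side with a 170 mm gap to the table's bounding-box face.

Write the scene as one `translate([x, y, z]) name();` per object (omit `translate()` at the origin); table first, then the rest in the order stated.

table();
translate([669, -520, 0]) stool();
translate([669, 1136, 0]) stool();
translate([-472, 308, 0]) stool();
translate([1810, 308, 0]) stool();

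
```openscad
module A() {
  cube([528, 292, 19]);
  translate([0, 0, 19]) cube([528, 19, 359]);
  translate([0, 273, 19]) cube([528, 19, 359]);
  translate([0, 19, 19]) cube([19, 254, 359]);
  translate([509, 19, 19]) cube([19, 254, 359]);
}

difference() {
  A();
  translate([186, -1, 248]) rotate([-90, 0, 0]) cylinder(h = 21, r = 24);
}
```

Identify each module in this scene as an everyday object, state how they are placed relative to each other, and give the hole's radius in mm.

The subtracted cylinder has r = 24 mm.

A is an open box. The open box has a circular hole through its front wall. The hole's radius is 24 mm.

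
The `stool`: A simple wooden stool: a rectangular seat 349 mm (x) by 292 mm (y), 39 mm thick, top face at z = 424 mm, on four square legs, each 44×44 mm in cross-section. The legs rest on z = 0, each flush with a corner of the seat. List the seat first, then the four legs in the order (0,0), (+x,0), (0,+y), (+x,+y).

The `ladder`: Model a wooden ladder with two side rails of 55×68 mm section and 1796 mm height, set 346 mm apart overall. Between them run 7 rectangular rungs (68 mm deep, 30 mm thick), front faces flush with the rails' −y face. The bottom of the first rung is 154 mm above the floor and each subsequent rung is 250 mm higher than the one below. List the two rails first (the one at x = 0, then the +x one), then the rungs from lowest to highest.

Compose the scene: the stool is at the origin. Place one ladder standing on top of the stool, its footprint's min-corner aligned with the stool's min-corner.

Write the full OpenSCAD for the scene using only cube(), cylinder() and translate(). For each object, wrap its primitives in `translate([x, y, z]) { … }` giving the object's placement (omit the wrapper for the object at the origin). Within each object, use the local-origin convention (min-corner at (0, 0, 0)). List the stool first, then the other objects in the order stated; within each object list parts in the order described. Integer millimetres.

translate([0, 0, 385]) cube([349, 292, 39]);
cube([44, 44, 385]);
translate([305, 0, 0]) cube([44, 44, 385]);
translate([0, 248, 0]) cube([44, 44, 385]);
translate([305, 248, 0]) cube([44, 44, 385]);
translate([0, 0, 424]) {
  cube([55, 68, 1796]);
  translate([291, 0, 0]) cube([55, 68, 1796]);
  translate([55, 0, 154]) cube([236, 68, 30]);
  translate([55, 0, 404]) cube([236, 68, 30]);
  translate([55, 0, 654]) cube([236, 68, 30]);
  translate([55, 0, 904]) cube([236, 68, 30]);
  translate([55, 0, 1154]) cube([236, 68, 30]);
  translate([55, 0, 1404]) cube([236, 68, 30]);
  translate([55, 0, 1654]) cube([236, 68, 30]);
}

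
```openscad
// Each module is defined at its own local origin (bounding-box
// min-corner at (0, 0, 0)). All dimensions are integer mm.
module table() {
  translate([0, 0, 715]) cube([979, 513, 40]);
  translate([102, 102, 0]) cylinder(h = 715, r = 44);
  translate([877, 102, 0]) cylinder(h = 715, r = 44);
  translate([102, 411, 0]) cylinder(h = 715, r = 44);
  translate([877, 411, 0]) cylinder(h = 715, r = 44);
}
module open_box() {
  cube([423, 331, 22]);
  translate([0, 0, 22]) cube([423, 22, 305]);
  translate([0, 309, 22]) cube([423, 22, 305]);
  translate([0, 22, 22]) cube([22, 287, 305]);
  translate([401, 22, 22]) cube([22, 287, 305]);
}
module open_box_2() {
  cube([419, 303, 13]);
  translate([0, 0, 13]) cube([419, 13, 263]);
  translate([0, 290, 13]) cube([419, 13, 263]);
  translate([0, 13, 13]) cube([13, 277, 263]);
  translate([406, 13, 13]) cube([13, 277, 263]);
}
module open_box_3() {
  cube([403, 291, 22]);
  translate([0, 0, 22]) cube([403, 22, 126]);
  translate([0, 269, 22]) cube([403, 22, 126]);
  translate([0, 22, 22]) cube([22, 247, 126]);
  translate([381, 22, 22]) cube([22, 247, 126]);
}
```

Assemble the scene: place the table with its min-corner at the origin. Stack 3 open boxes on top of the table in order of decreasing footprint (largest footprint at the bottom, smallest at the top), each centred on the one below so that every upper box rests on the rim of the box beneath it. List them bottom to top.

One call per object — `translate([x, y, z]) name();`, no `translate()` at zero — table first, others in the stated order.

table();
translate([278, 91, 755]) open_box();
translate([280, 105, 1082]) open_box_2();
translate([288, 111, 1358]) open_box_3();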